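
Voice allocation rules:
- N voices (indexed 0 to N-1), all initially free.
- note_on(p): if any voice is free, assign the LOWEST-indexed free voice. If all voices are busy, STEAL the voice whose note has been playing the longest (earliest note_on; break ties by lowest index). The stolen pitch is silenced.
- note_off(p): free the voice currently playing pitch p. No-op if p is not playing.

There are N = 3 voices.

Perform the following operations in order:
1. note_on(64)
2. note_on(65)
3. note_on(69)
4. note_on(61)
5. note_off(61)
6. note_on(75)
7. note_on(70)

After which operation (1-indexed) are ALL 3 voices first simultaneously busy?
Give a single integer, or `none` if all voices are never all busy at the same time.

Answer: 3

Derivation:
Op 1: note_on(64): voice 0 is free -> assigned | voices=[64 - -]
Op 2: note_on(65): voice 1 is free -> assigned | voices=[64 65 -]
Op 3: note_on(69): voice 2 is free -> assigned | voices=[64 65 69]
Op 4: note_on(61): all voices busy, STEAL voice 0 (pitch 64, oldest) -> assign | voices=[61 65 69]
Op 5: note_off(61): free voice 0 | voices=[- 65 69]
Op 6: note_on(75): voice 0 is free -> assigned | voices=[75 65 69]
Op 7: note_on(70): all voices busy, STEAL voice 1 (pitch 65, oldest) -> assign | voices=[75 70 69]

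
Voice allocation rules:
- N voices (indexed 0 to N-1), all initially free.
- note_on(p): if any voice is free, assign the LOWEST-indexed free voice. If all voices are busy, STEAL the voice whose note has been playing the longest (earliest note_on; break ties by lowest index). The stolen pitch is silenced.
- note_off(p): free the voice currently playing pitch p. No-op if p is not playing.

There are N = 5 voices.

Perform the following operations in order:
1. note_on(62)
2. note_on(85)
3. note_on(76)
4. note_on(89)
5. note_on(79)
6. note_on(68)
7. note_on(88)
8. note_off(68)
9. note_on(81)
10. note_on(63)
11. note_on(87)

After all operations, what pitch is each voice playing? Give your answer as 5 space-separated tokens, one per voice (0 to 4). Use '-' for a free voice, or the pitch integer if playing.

Answer: 81 88 63 87 79

Derivation:
Op 1: note_on(62): voice 0 is free -> assigned | voices=[62 - - - -]
Op 2: note_on(85): voice 1 is free -> assigned | voices=[62 85 - - -]
Op 3: note_on(76): voice 2 is free -> assigned | voices=[62 85 76 - -]
Op 4: note_on(89): voice 3 is free -> assigned | voices=[62 85 76 89 -]
Op 5: note_on(79): voice 4 is free -> assigned | voices=[62 85 76 89 79]
Op 6: note_on(68): all voices busy, STEAL voice 0 (pitch 62, oldest) -> assign | voices=[68 85 76 89 79]
Op 7: note_on(88): all voices busy, STEAL voice 1 (pitch 85, oldest) -> assign | voices=[68 88 76 89 79]
Op 8: note_off(68): free voice 0 | voices=[- 88 76 89 79]
Op 9: note_on(81): voice 0 is free -> assigned | voices=[81 88 76 89 79]
Op 10: note_on(63): all voices busy, STEAL voice 2 (pitch 76, oldest) -> assign | voices=[81 88 63 89 79]
Op 11: note_on(87): all voices busy, STEAL voice 3 (pitch 89, oldest) -> assign | voices=[81 88 63 87 79]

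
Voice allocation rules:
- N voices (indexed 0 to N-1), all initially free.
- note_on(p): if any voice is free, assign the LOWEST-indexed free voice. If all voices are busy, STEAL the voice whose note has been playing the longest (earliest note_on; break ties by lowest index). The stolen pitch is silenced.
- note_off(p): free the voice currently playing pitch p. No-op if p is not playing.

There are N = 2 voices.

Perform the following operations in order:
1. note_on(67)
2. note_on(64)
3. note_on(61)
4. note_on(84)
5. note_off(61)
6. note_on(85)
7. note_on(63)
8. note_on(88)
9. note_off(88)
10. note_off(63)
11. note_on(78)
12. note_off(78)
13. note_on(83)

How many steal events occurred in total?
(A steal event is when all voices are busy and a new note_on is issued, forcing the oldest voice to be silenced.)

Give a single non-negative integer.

Answer: 4

Derivation:
Op 1: note_on(67): voice 0 is free -> assigned | voices=[67 -]
Op 2: note_on(64): voice 1 is free -> assigned | voices=[67 64]
Op 3: note_on(61): all voices busy, STEAL voice 0 (pitch 67, oldest) -> assign | voices=[61 64]
Op 4: note_on(84): all voices busy, STEAL voice 1 (pitch 64, oldest) -> assign | voices=[61 84]
Op 5: note_off(61): free voice 0 | voices=[- 84]
Op 6: note_on(85): voice 0 is free -> assigned | voices=[85 84]
Op 7: note_on(63): all voices busy, STEAL voice 1 (pitch 84, oldest) -> assign | voices=[85 63]
Op 8: note_on(88): all voices busy, STEAL voice 0 (pitch 85, oldest) -> assign | voices=[88 63]
Op 9: note_off(88): free voice 0 | voices=[- 63]
Op 10: note_off(63): free voice 1 | voices=[- -]
Op 11: note_on(78): voice 0 is free -> assigned | voices=[78 -]
Op 12: note_off(78): free voice 0 | voices=[- -]
Op 13: note_on(83): voice 0 is free -> assigned | voices=[83 -]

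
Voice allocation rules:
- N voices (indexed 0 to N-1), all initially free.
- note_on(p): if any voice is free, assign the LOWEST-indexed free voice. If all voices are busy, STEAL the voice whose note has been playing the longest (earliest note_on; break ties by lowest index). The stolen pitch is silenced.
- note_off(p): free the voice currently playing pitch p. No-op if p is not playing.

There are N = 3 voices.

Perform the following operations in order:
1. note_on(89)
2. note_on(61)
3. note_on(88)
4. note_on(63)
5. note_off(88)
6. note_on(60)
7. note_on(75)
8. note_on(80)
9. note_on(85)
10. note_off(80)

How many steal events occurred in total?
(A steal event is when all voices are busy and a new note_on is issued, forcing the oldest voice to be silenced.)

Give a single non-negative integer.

Answer: 4

Derivation:
Op 1: note_on(89): voice 0 is free -> assigned | voices=[89 - -]
Op 2: note_on(61): voice 1 is free -> assigned | voices=[89 61 -]
Op 3: note_on(88): voice 2 is free -> assigned | voices=[89 61 88]
Op 4: note_on(63): all voices busy, STEAL voice 0 (pitch 89, oldest) -> assign | voices=[63 61 88]
Op 5: note_off(88): free voice 2 | voices=[63 61 -]
Op 6: note_on(60): voice 2 is free -> assigned | voices=[63 61 60]
Op 7: note_on(75): all voices busy, STEAL voice 1 (pitch 61, oldest) -> assign | voices=[63 75 60]
Op 8: note_on(80): all voices busy, STEAL voice 0 (pitch 63, oldest) -> assign | voices=[80 75 60]
Op 9: note_on(85): all voices busy, STEAL voice 2 (pitch 60, oldest) -> assign | voices=[80 75 85]
Op 10: note_off(80): free voice 0 | voices=[- 75 85]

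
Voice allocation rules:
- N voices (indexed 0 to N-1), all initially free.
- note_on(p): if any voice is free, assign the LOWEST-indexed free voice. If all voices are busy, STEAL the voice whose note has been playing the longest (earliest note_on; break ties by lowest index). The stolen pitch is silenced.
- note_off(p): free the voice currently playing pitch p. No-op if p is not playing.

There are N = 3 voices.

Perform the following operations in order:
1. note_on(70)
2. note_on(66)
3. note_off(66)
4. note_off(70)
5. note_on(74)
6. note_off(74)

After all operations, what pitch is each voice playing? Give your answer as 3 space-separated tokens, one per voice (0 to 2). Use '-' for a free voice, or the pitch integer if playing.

Answer: - - -

Derivation:
Op 1: note_on(70): voice 0 is free -> assigned | voices=[70 - -]
Op 2: note_on(66): voice 1 is free -> assigned | voices=[70 66 -]
Op 3: note_off(66): free voice 1 | voices=[70 - -]
Op 4: note_off(70): free voice 0 | voices=[- - -]
Op 5: note_on(74): voice 0 is free -> assigned | voices=[74 - -]
Op 6: note_off(74): free voice 0 | voices=[- - -]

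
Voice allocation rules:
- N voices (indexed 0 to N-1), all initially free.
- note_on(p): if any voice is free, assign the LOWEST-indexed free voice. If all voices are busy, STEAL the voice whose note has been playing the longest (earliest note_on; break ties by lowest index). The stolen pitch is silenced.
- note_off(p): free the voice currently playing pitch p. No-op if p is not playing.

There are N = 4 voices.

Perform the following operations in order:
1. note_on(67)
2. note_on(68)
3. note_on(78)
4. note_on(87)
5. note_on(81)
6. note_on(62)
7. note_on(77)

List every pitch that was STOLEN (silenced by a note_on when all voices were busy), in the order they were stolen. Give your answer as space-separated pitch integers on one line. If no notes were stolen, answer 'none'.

Answer: 67 68 78

Derivation:
Op 1: note_on(67): voice 0 is free -> assigned | voices=[67 - - -]
Op 2: note_on(68): voice 1 is free -> assigned | voices=[67 68 - -]
Op 3: note_on(78): voice 2 is free -> assigned | voices=[67 68 78 -]
Op 4: note_on(87): voice 3 is free -> assigned | voices=[67 68 78 87]
Op 5: note_on(81): all voices busy, STEAL voice 0 (pitch 67, oldest) -> assign | voices=[81 68 78 87]
Op 6: note_on(62): all voices busy, STEAL voice 1 (pitch 68, oldest) -> assign | voices=[81 62 78 87]
Op 7: note_on(77): all voices busy, STEAL voice 2 (pitch 78, oldest) -> assign | voices=[81 62 77 87]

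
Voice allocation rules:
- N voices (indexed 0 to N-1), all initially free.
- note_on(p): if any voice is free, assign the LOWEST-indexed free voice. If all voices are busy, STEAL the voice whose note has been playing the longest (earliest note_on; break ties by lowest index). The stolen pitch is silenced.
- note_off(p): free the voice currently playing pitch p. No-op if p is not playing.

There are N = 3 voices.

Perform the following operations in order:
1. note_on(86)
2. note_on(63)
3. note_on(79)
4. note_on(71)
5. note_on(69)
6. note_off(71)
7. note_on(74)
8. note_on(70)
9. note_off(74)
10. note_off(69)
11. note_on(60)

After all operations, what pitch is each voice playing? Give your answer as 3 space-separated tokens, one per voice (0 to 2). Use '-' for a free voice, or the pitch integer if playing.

Op 1: note_on(86): voice 0 is free -> assigned | voices=[86 - -]
Op 2: note_on(63): voice 1 is free -> assigned | voices=[86 63 -]
Op 3: note_on(79): voice 2 is free -> assigned | voices=[86 63 79]
Op 4: note_on(71): all voices busy, STEAL voice 0 (pitch 86, oldest) -> assign | voices=[71 63 79]
Op 5: note_on(69): all voices busy, STEAL voice 1 (pitch 63, oldest) -> assign | voices=[71 69 79]
Op 6: note_off(71): free voice 0 | voices=[- 69 79]
Op 7: note_on(74): voice 0 is free -> assigned | voices=[74 69 79]
Op 8: note_on(70): all voices busy, STEAL voice 2 (pitch 79, oldest) -> assign | voices=[74 69 70]
Op 9: note_off(74): free voice 0 | voices=[- 69 70]
Op 10: note_off(69): free voice 1 | voices=[- - 70]
Op 11: note_on(60): voice 0 is free -> assigned | voices=[60 - 70]

Answer: 60 - 70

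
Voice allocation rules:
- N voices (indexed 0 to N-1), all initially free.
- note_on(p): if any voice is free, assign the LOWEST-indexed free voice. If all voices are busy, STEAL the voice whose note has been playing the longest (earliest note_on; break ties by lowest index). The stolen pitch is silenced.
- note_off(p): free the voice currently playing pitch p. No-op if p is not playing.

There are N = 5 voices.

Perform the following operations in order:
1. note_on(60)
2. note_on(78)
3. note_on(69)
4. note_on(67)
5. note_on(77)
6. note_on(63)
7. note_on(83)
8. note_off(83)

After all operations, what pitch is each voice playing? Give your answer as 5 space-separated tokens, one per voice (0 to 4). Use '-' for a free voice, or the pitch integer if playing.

Op 1: note_on(60): voice 0 is free -> assigned | voices=[60 - - - -]
Op 2: note_on(78): voice 1 is free -> assigned | voices=[60 78 - - -]
Op 3: note_on(69): voice 2 is free -> assigned | voices=[60 78 69 - -]
Op 4: note_on(67): voice 3 is free -> assigned | voices=[60 78 69 67 -]
Op 5: note_on(77): voice 4 is free -> assigned | voices=[60 78 69 67 77]
Op 6: note_on(63): all voices busy, STEAL voice 0 (pitch 60, oldest) -> assign | voices=[63 78 69 67 77]
Op 7: note_on(83): all voices busy, STEAL voice 1 (pitch 78, oldest) -> assign | voices=[63 83 69 67 77]
Op 8: note_off(83): free voice 1 | voices=[63 - 69 67 77]

Answer: 63 - 69 67 77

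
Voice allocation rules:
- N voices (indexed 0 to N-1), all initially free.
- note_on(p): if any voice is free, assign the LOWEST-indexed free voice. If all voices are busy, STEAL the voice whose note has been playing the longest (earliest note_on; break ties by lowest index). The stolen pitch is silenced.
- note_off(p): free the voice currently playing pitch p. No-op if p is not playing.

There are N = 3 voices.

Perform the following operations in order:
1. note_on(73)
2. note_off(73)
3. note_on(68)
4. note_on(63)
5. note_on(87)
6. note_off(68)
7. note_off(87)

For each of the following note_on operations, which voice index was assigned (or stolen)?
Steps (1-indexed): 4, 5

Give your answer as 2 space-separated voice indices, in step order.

Answer: 1 2

Derivation:
Op 1: note_on(73): voice 0 is free -> assigned | voices=[73 - -]
Op 2: note_off(73): free voice 0 | voices=[- - -]
Op 3: note_on(68): voice 0 is free -> assigned | voices=[68 - -]
Op 4: note_on(63): voice 1 is free -> assigned | voices=[68 63 -]
Op 5: note_on(87): voice 2 is free -> assigned | voices=[68 63 87]
Op 6: note_off(68): free voice 0 | voices=[- 63 87]
Op 7: note_off(87): free voice 2 | voices=[- 63 -]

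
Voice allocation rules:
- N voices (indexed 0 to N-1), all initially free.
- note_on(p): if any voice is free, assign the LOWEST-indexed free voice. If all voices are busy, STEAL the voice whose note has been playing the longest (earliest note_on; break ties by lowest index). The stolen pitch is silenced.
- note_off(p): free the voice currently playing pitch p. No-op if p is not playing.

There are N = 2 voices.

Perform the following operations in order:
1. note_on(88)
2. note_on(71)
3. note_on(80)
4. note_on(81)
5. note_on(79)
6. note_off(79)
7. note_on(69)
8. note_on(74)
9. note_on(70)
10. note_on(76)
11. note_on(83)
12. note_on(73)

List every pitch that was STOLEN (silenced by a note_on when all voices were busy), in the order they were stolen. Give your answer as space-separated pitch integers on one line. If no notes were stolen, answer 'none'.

Op 1: note_on(88): voice 0 is free -> assigned | voices=[88 -]
Op 2: note_on(71): voice 1 is free -> assigned | voices=[88 71]
Op 3: note_on(80): all voices busy, STEAL voice 0 (pitch 88, oldest) -> assign | voices=[80 71]
Op 4: note_on(81): all voices busy, STEAL voice 1 (pitch 71, oldest) -> assign | voices=[80 81]
Op 5: note_on(79): all voices busy, STEAL voice 0 (pitch 80, oldest) -> assign | voices=[79 81]
Op 6: note_off(79): free voice 0 | voices=[- 81]
Op 7: note_on(69): voice 0 is free -> assigned | voices=[69 81]
Op 8: note_on(74): all voices busy, STEAL voice 1 (pitch 81, oldest) -> assign | voices=[69 74]
Op 9: note_on(70): all voices busy, STEAL voice 0 (pitch 69, oldest) -> assign | voices=[70 74]
Op 10: note_on(76): all voices busy, STEAL voice 1 (pitch 74, oldest) -> assign | voices=[70 76]
Op 11: note_on(83): all voices busy, STEAL voice 0 (pitch 70, oldest) -> assign | voices=[83 76]
Op 12: note_on(73): all voices busy, STEAL voice 1 (pitch 76, oldest) -> assign | voices=[83 73]

Answer: 88 71 80 81 69 74 70 76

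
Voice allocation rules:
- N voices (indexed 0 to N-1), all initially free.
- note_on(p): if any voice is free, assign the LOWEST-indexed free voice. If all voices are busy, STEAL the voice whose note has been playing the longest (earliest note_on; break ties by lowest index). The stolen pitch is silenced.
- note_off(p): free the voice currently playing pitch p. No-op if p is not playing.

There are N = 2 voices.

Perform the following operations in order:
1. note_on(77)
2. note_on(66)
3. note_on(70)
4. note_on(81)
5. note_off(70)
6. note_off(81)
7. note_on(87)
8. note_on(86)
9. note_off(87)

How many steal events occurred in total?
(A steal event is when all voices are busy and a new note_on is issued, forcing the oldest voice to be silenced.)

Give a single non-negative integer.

Answer: 2

Derivation:
Op 1: note_on(77): voice 0 is free -> assigned | voices=[77 -]
Op 2: note_on(66): voice 1 is free -> assigned | voices=[77 66]
Op 3: note_on(70): all voices busy, STEAL voice 0 (pitch 77, oldest) -> assign | voices=[70 66]
Op 4: note_on(81): all voices busy, STEAL voice 1 (pitch 66, oldest) -> assign | voices=[70 81]
Op 5: note_off(70): free voice 0 | voices=[- 81]
Op 6: note_off(81): free voice 1 | voices=[- -]
Op 7: note_on(87): voice 0 is free -> assigned | voices=[87 -]
Op 8: note_on(86): voice 1 is free -> assigned | voices=[87 86]
Op 9: note_off(87): free voice 0 | voices=[- 86]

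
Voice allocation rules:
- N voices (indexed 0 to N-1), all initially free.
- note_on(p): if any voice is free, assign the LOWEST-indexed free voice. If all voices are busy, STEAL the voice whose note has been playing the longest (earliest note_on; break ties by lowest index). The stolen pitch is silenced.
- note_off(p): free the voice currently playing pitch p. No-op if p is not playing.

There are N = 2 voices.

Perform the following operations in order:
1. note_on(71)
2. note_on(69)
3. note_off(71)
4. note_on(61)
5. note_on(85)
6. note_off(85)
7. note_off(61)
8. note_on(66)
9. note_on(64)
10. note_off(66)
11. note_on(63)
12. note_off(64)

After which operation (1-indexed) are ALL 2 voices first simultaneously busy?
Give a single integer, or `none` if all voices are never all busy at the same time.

Answer: 2

Derivation:
Op 1: note_on(71): voice 0 is free -> assigned | voices=[71 -]
Op 2: note_on(69): voice 1 is free -> assigned | voices=[71 69]
Op 3: note_off(71): free voice 0 | voices=[- 69]
Op 4: note_on(61): voice 0 is free -> assigned | voices=[61 69]
Op 5: note_on(85): all voices busy, STEAL voice 1 (pitch 69, oldest) -> assign | voices=[61 85]
Op 6: note_off(85): free voice 1 | voices=[61 -]
Op 7: note_off(61): free voice 0 | voices=[- -]
Op 8: note_on(66): voice 0 is free -> assigned | voices=[66 -]
Op 9: note_on(64): voice 1 is free -> assigned | voices=[66 64]
Op 10: note_off(66): free voice 0 | voices=[- 64]
Op 11: note_on(63): voice 0 is free -> assigned | voices=[63 64]
Op 12: note_off(64): free voice 1 | voices=[63 -]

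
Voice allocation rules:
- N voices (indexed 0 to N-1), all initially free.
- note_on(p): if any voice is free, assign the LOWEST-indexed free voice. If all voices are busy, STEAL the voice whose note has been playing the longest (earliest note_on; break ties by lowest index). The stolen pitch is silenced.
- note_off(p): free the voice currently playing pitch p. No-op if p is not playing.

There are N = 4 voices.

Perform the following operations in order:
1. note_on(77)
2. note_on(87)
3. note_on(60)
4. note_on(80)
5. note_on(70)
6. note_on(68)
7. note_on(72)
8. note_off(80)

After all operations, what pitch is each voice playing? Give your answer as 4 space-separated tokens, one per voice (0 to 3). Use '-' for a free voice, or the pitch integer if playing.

Op 1: note_on(77): voice 0 is free -> assigned | voices=[77 - - -]
Op 2: note_on(87): voice 1 is free -> assigned | voices=[77 87 - -]
Op 3: note_on(60): voice 2 is free -> assigned | voices=[77 87 60 -]
Op 4: note_on(80): voice 3 is free -> assigned | voices=[77 87 60 80]
Op 5: note_on(70): all voices busy, STEAL voice 0 (pitch 77, oldest) -> assign | voices=[70 87 60 80]
Op 6: note_on(68): all voices busy, STEAL voice 1 (pitch 87, oldest) -> assign | voices=[70 68 60 80]
Op 7: note_on(72): all voices busy, STEAL voice 2 (pitch 60, oldest) -> assign | voices=[70 68 72 80]
Op 8: note_off(80): free voice 3 | voices=[70 68 72 -]

Answer: 70 68 72 -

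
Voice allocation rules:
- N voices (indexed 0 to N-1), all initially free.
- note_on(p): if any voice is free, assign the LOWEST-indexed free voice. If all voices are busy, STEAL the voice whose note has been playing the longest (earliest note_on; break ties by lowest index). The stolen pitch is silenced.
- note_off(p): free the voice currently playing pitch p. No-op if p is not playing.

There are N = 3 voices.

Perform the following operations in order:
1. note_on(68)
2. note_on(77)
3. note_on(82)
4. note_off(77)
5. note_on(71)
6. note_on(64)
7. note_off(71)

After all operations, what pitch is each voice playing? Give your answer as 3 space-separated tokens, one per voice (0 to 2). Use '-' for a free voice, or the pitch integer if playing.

Answer: 64 - 82

Derivation:
Op 1: note_on(68): voice 0 is free -> assigned | voices=[68 - -]
Op 2: note_on(77): voice 1 is free -> assigned | voices=[68 77 -]
Op 3: note_on(82): voice 2 is free -> assigned | voices=[68 77 82]
Op 4: note_off(77): free voice 1 | voices=[68 - 82]
Op 5: note_on(71): voice 1 is free -> assigned | voices=[68 71 82]
Op 6: note_on(64): all voices busy, STEAL voice 0 (pitch 68, oldest) -> assign | voices=[64 71 82]
Op 7: note_off(71): free voice 1 | voices=[64 - 82]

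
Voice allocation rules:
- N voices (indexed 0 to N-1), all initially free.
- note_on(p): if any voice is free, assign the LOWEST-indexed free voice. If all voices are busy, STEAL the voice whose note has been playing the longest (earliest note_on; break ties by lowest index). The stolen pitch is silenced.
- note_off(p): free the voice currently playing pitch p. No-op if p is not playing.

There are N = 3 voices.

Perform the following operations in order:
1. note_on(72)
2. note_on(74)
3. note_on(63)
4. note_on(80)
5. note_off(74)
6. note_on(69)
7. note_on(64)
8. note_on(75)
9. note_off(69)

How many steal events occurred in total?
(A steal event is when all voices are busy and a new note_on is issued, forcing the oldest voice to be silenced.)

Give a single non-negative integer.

Answer: 3

Derivation:
Op 1: note_on(72): voice 0 is free -> assigned | voices=[72 - -]
Op 2: note_on(74): voice 1 is free -> assigned | voices=[72 74 -]
Op 3: note_on(63): voice 2 is free -> assigned | voices=[72 74 63]
Op 4: note_on(80): all voices busy, STEAL voice 0 (pitch 72, oldest) -> assign | voices=[80 74 63]
Op 5: note_off(74): free voice 1 | voices=[80 - 63]
Op 6: note_on(69): voice 1 is free -> assigned | voices=[80 69 63]
Op 7: note_on(64): all voices busy, STEAL voice 2 (pitch 63, oldest) -> assign | voices=[80 69 64]
Op 8: note_on(75): all voices busy, STEAL voice 0 (pitch 80, oldest) -> assign | voices=[75 69 64]
Op 9: note_off(69): free voice 1 | voices=[75 - 64]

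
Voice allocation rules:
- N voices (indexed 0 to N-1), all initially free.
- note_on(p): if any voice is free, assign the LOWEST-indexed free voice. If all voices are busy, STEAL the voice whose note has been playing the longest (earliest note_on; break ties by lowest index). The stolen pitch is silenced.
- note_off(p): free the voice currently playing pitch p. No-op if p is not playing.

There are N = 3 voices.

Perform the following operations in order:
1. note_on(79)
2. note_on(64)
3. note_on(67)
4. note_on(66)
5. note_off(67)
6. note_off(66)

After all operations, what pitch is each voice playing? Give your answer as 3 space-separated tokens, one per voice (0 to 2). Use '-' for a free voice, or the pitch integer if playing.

Answer: - 64 -

Derivation:
Op 1: note_on(79): voice 0 is free -> assigned | voices=[79 - -]
Op 2: note_on(64): voice 1 is free -> assigned | voices=[79 64 -]
Op 3: note_on(67): voice 2 is free -> assigned | voices=[79 64 67]
Op 4: note_on(66): all voices busy, STEAL voice 0 (pitch 79, oldest) -> assign | voices=[66 64 67]
Op 5: note_off(67): free voice 2 | voices=[66 64 -]
Op 6: note_off(66): free voice 0 | voices=[- 64 -]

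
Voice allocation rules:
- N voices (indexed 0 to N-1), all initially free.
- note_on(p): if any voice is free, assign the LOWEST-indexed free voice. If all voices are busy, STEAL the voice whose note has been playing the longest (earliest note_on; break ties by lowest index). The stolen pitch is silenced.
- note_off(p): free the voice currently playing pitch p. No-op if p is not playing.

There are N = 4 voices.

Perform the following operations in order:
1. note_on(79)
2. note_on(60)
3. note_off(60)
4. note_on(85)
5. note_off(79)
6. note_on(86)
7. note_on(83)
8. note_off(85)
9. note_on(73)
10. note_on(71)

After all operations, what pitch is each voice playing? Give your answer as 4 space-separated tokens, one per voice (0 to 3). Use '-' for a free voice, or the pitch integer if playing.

Op 1: note_on(79): voice 0 is free -> assigned | voices=[79 - - -]
Op 2: note_on(60): voice 1 is free -> assigned | voices=[79 60 - -]
Op 3: note_off(60): free voice 1 | voices=[79 - - -]
Op 4: note_on(85): voice 1 is free -> assigned | voices=[79 85 - -]
Op 5: note_off(79): free voice 0 | voices=[- 85 - -]
Op 6: note_on(86): voice 0 is free -> assigned | voices=[86 85 - -]
Op 7: note_on(83): voice 2 is free -> assigned | voices=[86 85 83 -]
Op 8: note_off(85): free voice 1 | voices=[86 - 83 -]
Op 9: note_on(73): voice 1 is free -> assigned | voices=[86 73 83 -]
Op 10: note_on(71): voice 3 is free -> assigned | voices=[86 73 83 71]

Answer: 86 73 83 71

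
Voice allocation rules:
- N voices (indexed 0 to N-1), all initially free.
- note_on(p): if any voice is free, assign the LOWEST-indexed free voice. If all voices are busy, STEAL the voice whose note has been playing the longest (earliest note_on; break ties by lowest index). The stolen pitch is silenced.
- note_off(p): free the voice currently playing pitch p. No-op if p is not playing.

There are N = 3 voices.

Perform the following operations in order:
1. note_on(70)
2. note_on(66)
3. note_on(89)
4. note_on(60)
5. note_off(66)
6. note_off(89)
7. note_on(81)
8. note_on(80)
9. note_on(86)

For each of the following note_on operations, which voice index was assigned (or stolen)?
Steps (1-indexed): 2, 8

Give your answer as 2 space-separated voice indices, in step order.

Op 1: note_on(70): voice 0 is free -> assigned | voices=[70 - -]
Op 2: note_on(66): voice 1 is free -> assigned | voices=[70 66 -]
Op 3: note_on(89): voice 2 is free -> assigned | voices=[70 66 89]
Op 4: note_on(60): all voices busy, STEAL voice 0 (pitch 70, oldest) -> assign | voices=[60 66 89]
Op 5: note_off(66): free voice 1 | voices=[60 - 89]
Op 6: note_off(89): free voice 2 | voices=[60 - -]
Op 7: note_on(81): voice 1 is free -> assigned | voices=[60 81 -]
Op 8: note_on(80): voice 2 is free -> assigned | voices=[60 81 80]
Op 9: note_on(86): all voices busy, STEAL voice 0 (pitch 60, oldest) -> assign | voices=[86 81 80]

Answer: 1 2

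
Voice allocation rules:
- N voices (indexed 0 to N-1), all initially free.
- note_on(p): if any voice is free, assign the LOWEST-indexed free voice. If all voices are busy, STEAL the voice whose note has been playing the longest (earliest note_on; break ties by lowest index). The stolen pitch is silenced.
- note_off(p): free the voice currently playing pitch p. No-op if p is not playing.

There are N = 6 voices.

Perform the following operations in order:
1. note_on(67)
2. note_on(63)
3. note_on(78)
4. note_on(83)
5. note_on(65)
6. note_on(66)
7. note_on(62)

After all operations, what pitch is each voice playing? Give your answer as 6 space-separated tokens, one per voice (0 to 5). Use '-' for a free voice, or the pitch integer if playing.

Op 1: note_on(67): voice 0 is free -> assigned | voices=[67 - - - - -]
Op 2: note_on(63): voice 1 is free -> assigned | voices=[67 63 - - - -]
Op 3: note_on(78): voice 2 is free -> assigned | voices=[67 63 78 - - -]
Op 4: note_on(83): voice 3 is free -> assigned | voices=[67 63 78 83 - -]
Op 5: note_on(65): voice 4 is free -> assigned | voices=[67 63 78 83 65 -]
Op 6: note_on(66): voice 5 is free -> assigned | voices=[67 63 78 83 65 66]
Op 7: note_on(62): all voices busy, STEAL voice 0 (pitch 67, oldest) -> assign | voices=[62 63 78 83 65 66]

Answer: 62 63 78 83 65 66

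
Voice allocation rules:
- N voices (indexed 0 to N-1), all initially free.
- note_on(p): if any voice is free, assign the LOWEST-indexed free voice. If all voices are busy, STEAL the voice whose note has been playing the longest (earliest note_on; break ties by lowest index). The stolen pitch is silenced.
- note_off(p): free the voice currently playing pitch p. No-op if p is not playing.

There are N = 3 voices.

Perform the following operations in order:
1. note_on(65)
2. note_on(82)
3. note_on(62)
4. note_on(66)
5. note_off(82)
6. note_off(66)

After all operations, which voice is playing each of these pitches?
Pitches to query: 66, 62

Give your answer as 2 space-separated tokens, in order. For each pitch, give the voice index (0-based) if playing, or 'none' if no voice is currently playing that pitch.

Op 1: note_on(65): voice 0 is free -> assigned | voices=[65 - -]
Op 2: note_on(82): voice 1 is free -> assigned | voices=[65 82 -]
Op 3: note_on(62): voice 2 is free -> assigned | voices=[65 82 62]
Op 4: note_on(66): all voices busy, STEAL voice 0 (pitch 65, oldest) -> assign | voices=[66 82 62]
Op 5: note_off(82): free voice 1 | voices=[66 - 62]
Op 6: note_off(66): free voice 0 | voices=[- - 62]

Answer: none 2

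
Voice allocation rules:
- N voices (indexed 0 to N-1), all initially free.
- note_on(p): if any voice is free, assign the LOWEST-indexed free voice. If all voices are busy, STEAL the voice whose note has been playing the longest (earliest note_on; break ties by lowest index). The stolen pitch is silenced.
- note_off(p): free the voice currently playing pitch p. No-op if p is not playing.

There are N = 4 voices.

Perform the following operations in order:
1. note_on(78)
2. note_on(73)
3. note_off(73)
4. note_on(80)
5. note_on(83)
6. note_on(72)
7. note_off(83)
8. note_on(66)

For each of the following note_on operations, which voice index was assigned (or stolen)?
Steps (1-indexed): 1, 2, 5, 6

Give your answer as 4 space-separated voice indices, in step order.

Op 1: note_on(78): voice 0 is free -> assigned | voices=[78 - - -]
Op 2: note_on(73): voice 1 is free -> assigned | voices=[78 73 - -]
Op 3: note_off(73): free voice 1 | voices=[78 - - -]
Op 4: note_on(80): voice 1 is free -> assigned | voices=[78 80 - -]
Op 5: note_on(83): voice 2 is free -> assigned | voices=[78 80 83 -]
Op 6: note_on(72): voice 3 is free -> assigned | voices=[78 80 83 72]
Op 7: note_off(83): free voice 2 | voices=[78 80 - 72]
Op 8: note_on(66): voice 2 is free -> assigned | voices=[78 80 66 72]

Answer: 0 1 2 3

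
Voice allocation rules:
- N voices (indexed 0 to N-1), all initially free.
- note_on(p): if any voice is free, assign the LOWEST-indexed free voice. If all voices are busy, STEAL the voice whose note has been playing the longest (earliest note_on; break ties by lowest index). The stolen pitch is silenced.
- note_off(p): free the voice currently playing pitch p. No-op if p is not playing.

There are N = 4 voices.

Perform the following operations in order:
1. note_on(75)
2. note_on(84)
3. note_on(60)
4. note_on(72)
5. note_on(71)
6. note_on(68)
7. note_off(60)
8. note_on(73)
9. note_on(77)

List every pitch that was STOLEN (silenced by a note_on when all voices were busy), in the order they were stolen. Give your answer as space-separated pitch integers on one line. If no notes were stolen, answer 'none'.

Op 1: note_on(75): voice 0 is free -> assigned | voices=[75 - - -]
Op 2: note_on(84): voice 1 is free -> assigned | voices=[75 84 - -]
Op 3: note_on(60): voice 2 is free -> assigned | voices=[75 84 60 -]
Op 4: note_on(72): voice 3 is free -> assigned | voices=[75 84 60 72]
Op 5: note_on(71): all voices busy, STEAL voice 0 (pitch 75, oldest) -> assign | voices=[71 84 60 72]
Op 6: note_on(68): all voices busy, STEAL voice 1 (pitch 84, oldest) -> assign | voices=[71 68 60 72]
Op 7: note_off(60): free voice 2 | voices=[71 68 - 72]
Op 8: note_on(73): voice 2 is free -> assigned | voices=[71 68 73 72]
Op 9: note_on(77): all voices busy, STEAL voice 3 (pitch 72, oldest) -> assign | voices=[71 68 73 77]

Answer: 75 84 72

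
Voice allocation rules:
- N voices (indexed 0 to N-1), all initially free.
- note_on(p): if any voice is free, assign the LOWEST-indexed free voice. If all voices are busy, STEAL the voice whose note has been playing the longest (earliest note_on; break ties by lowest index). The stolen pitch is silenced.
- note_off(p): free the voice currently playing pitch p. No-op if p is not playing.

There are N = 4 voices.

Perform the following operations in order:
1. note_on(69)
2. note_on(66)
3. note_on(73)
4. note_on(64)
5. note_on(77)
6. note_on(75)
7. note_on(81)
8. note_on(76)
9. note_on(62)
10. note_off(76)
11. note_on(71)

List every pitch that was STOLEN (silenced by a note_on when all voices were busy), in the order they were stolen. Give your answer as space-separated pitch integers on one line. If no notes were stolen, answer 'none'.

Answer: 69 66 73 64 77

Derivation:
Op 1: note_on(69): voice 0 is free -> assigned | voices=[69 - - -]
Op 2: note_on(66): voice 1 is free -> assigned | voices=[69 66 - -]
Op 3: note_on(73): voice 2 is free -> assigned | voices=[69 66 73 -]
Op 4: note_on(64): voice 3 is free -> assigned | voices=[69 66 73 64]
Op 5: note_on(77): all voices busy, STEAL voice 0 (pitch 69, oldest) -> assign | voices=[77 66 73 64]
Op 6: note_on(75): all voices busy, STEAL voice 1 (pitch 66, oldest) -> assign | voices=[77 75 73 64]
Op 7: note_on(81): all voices busy, STEAL voice 2 (pitch 73, oldest) -> assign | voices=[77 75 81 64]
Op 8: note_on(76): all voices busy, STEAL voice 3 (pitch 64, oldest) -> assign | voices=[77 75 81 76]
Op 9: note_on(62): all voices busy, STEAL voice 0 (pitch 77, oldest) -> assign | voices=[62 75 81 76]
Op 10: note_off(76): free voice 3 | voices=[62 75 81 -]
Op 11: note_on(71): voice 3 is free -> assigned | voices=[62 75 81 71]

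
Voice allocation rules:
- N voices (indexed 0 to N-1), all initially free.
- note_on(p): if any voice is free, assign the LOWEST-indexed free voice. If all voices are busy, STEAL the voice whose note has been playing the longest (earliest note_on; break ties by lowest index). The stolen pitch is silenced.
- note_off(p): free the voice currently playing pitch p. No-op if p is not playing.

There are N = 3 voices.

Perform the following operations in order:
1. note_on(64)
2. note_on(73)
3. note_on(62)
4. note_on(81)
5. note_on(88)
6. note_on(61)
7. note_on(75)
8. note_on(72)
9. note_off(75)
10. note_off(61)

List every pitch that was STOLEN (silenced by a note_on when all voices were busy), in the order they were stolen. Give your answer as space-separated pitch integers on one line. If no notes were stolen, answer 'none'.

Answer: 64 73 62 81 88

Derivation:
Op 1: note_on(64): voice 0 is free -> assigned | voices=[64 - -]
Op 2: note_on(73): voice 1 is free -> assigned | voices=[64 73 -]
Op 3: note_on(62): voice 2 is free -> assigned | voices=[64 73 62]
Op 4: note_on(81): all voices busy, STEAL voice 0 (pitch 64, oldest) -> assign | voices=[81 73 62]
Op 5: note_on(88): all voices busy, STEAL voice 1 (pitch 73, oldest) -> assign | voices=[81 88 62]
Op 6: note_on(61): all voices busy, STEAL voice 2 (pitch 62, oldest) -> assign | voices=[81 88 61]
Op 7: note_on(75): all voices busy, STEAL voice 0 (pitch 81, oldest) -> assign | voices=[75 88 61]
Op 8: note_on(72): all voices busy, STEAL voice 1 (pitch 88, oldest) -> assign | voices=[75 72 61]
Op 9: note_off(75): free voice 0 | voices=[- 72 61]
Op 10: note_off(61): free voice 2 | voices=[- 72 -]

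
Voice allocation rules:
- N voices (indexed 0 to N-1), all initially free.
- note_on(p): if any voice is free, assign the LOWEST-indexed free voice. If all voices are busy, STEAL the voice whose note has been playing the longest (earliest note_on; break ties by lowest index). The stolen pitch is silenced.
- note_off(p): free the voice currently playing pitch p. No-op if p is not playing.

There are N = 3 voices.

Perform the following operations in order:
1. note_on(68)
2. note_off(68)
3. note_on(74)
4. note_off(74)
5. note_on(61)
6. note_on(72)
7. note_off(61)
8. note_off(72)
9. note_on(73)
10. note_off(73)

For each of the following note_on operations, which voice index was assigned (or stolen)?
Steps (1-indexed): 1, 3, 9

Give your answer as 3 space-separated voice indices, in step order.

Answer: 0 0 0

Derivation:
Op 1: note_on(68): voice 0 is free -> assigned | voices=[68 - -]
Op 2: note_off(68): free voice 0 | voices=[- - -]
Op 3: note_on(74): voice 0 is free -> assigned | voices=[74 - -]
Op 4: note_off(74): free voice 0 | voices=[- - -]
Op 5: note_on(61): voice 0 is free -> assigned | voices=[61 - -]
Op 6: note_on(72): voice 1 is free -> assigned | voices=[61 72 -]
Op 7: note_off(61): free voice 0 | voices=[- 72 -]
Op 8: note_off(72): free voice 1 | voices=[- - -]
Op 9: note_on(73): voice 0 is free -> assigned | voices=[73 - -]
Op 10: note_off(73): free voice 0 | voices=[- - -]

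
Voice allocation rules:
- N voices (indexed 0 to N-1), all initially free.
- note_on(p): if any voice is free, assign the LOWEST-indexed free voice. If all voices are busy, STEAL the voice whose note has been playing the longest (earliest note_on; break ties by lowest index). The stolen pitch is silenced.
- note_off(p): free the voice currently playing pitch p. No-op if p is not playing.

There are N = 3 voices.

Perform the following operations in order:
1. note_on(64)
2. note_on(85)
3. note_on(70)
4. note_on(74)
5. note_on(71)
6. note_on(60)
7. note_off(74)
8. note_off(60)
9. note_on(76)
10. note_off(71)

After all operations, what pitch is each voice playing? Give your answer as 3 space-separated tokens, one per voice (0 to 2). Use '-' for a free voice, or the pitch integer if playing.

Answer: 76 - -

Derivation:
Op 1: note_on(64): voice 0 is free -> assigned | voices=[64 - -]
Op 2: note_on(85): voice 1 is free -> assigned | voices=[64 85 -]
Op 3: note_on(70): voice 2 is free -> assigned | voices=[64 85 70]
Op 4: note_on(74): all voices busy, STEAL voice 0 (pitch 64, oldest) -> assign | voices=[74 85 70]
Op 5: note_on(71): all voices busy, STEAL voice 1 (pitch 85, oldest) -> assign | voices=[74 71 70]
Op 6: note_on(60): all voices busy, STEAL voice 2 (pitch 70, oldest) -> assign | voices=[74 71 60]
Op 7: note_off(74): free voice 0 | voices=[- 71 60]
Op 8: note_off(60): free voice 2 | voices=[- 71 -]
Op 9: note_on(76): voice 0 is free -> assigned | voices=[76 71 -]
Op 10: note_off(71): free voice 1 | voices=[76 - -]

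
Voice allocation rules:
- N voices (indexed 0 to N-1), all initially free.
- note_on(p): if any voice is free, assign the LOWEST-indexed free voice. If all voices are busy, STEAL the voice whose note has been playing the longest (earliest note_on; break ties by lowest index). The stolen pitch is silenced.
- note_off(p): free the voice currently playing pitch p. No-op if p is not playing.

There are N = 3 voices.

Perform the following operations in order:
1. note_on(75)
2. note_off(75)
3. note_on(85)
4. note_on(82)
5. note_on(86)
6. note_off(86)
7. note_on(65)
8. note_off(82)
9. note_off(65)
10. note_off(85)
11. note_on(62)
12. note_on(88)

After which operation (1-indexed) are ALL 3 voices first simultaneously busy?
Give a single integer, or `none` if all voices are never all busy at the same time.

Answer: 5

Derivation:
Op 1: note_on(75): voice 0 is free -> assigned | voices=[75 - -]
Op 2: note_off(75): free voice 0 | voices=[- - -]
Op 3: note_on(85): voice 0 is free -> assigned | voices=[85 - -]
Op 4: note_on(82): voice 1 is free -> assigned | voices=[85 82 -]
Op 5: note_on(86): voice 2 is free -> assigned | voices=[85 82 86]
Op 6: note_off(86): free voice 2 | voices=[85 82 -]
Op 7: note_on(65): voice 2 is free -> assigned | voices=[85 82 65]
Op 8: note_off(82): free voice 1 | voices=[85 - 65]
Op 9: note_off(65): free voice 2 | voices=[85 - -]
Op 10: note_off(85): free voice 0 | voices=[- - -]
Op 11: note_on(62): voice 0 is free -> assigned | voices=[62 - -]
Op 12: note_on(88): voice 1 is free -> assigned | voices=[62 88 -]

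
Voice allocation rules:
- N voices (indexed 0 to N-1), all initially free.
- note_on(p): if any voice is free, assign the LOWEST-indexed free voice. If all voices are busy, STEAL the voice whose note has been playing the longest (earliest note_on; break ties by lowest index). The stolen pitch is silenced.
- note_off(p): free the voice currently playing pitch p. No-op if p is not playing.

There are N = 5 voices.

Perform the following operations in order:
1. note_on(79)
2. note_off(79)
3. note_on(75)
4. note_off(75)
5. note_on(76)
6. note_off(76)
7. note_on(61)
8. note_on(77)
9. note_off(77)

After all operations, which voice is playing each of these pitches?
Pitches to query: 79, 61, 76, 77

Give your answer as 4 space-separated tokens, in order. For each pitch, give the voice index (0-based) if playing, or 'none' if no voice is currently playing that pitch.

Op 1: note_on(79): voice 0 is free -> assigned | voices=[79 - - - -]
Op 2: note_off(79): free voice 0 | voices=[- - - - -]
Op 3: note_on(75): voice 0 is free -> assigned | voices=[75 - - - -]
Op 4: note_off(75): free voice 0 | voices=[- - - - -]
Op 5: note_on(76): voice 0 is free -> assigned | voices=[76 - - - -]
Op 6: note_off(76): free voice 0 | voices=[- - - - -]
Op 7: note_on(61): voice 0 is free -> assigned | voices=[61 - - - -]
Op 8: note_on(77): voice 1 is free -> assigned | voices=[61 77 - - -]
Op 9: note_off(77): free voice 1 | voices=[61 - - - -]

Answer: none 0 none none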